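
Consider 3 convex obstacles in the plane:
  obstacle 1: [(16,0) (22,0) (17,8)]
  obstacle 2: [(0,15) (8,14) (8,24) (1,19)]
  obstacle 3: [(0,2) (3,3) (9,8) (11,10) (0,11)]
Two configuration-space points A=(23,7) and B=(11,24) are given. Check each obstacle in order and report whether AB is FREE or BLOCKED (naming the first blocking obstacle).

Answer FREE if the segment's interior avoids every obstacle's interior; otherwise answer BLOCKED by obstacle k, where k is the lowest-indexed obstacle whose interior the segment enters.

FREE

Obstacle 1 [(16,0) (22,0) (17,8)]:
  edge (16,0)–(22,0): clear
  edge (22,0)–(17,8): clear
  edge (17,8)–(16,0): clear
  midpoint (17,31/2) outside
  → clear
Obstacle 2 [(0,15) (8,14) (8,24) (1,19)]:
  edge (0,15)–(8,14): clear
  edge (8,14)–(8,24): clear
  edge (8,24)–(1,19): clear
  edge (1,19)–(0,15): clear
  midpoint (17,31/2) outside
  → clear
Obstacle 3 [(0,2) (3,3) (9,8) (11,10) (0,11)]:
  edge (0,2)–(3,3): clear
  edge (3,3)–(9,8): clear
  edge (9,8)–(11,10): clear
  edge (11,10)–(0,11): clear
  edge (0,11)–(0,2): clear
  midpoint (17,31/2) outside
  → clear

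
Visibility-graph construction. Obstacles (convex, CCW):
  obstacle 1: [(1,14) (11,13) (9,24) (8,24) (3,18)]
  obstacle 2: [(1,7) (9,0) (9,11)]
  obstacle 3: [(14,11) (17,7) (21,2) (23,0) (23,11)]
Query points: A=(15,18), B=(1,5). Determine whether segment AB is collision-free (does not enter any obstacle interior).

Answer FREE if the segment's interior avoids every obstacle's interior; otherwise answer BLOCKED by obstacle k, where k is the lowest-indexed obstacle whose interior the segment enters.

BLOCKED by obstacle 1

Obstacle 1 [(1,14) (11,13) (9,24) (8,24) (3,18)]:
  edge (1,14)–(11,13): crosses AB
  edge (11,13)–(9,24): crosses AB
  edge (9,24)–(8,24): clear
  edge (8,24)–(3,18): clear
  edge (3,18)–(1,14): clear
  → BLOCKED
Obstacle 2 [(1,7) (9,0) (9,11)]:
  edge (1,7)–(9,0): crosses AB
  edge (9,0)–(9,11): clear
  edge (9,11)–(1,7): crosses AB
  → BLOCKED
Obstacle 3 [(14,11) (17,7) (21,2) (23,0) (23,11)]:
  edge (14,11)–(17,7): clear
  edge (17,7)–(21,2): clear
  edge (21,2)–(23,0): clear
  edge (23,0)–(23,11): clear
  edge (23,11)–(14,11): clear
  midpoint (8,23/2) outside
  → clear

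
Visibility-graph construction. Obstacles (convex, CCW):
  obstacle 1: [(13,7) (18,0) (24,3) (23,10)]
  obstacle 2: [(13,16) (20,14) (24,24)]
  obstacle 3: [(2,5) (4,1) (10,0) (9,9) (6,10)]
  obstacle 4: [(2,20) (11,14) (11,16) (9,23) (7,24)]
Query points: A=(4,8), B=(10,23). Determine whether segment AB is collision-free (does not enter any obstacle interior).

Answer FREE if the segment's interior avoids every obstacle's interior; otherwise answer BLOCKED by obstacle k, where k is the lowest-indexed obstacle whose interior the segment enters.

Obstacle 1 [(13,7) (18,0) (24,3) (23,10)]:
  edge (13,7)–(18,0): clear
  edge (18,0)–(24,3): clear
  edge (24,3)–(23,10): clear
  edge (23,10)–(13,7): clear
  midpoint (7,31/2) outside
  → clear
Obstacle 2 [(13,16) (20,14) (24,24)]:
  edge (13,16)–(20,14): clear
  edge (20,14)–(24,24): clear
  edge (24,24)–(13,16): clear
  midpoint (7,31/2) outside
  → clear
Obstacle 3 [(2,5) (4,1) (10,0) (9,9) (6,10)]:
  edge (2,5)–(4,1): clear
  edge (4,1)–(10,0): clear
  edge (10,0)–(9,9): clear
  edge (9,9)–(6,10): clear
  edge (6,10)–(2,5): clear
  midpoint (7,31/2) outside
  → clear
Obstacle 4 [(2,20) (11,14) (11,16) (9,23) (7,24)]:
  edge (2,20)–(11,14): crosses AB
  edge (11,14)–(11,16): clear
  edge (11,16)–(9,23): crosses AB
  edge (9,23)–(7,24): clear
  edge (7,24)–(2,20): clear
  → BLOCKED

BLOCKED by obstacle 4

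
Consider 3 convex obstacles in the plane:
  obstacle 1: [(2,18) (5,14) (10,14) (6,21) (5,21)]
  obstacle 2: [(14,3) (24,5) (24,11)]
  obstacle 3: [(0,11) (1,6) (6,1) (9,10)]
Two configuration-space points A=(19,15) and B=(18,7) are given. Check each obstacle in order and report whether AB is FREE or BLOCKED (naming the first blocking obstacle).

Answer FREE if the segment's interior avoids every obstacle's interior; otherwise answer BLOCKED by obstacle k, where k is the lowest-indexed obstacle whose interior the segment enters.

Obstacle 1 [(2,18) (5,14) (10,14) (6,21) (5,21)]:
  edge (2,18)–(5,14): clear
  edge (5,14)–(10,14): clear
  edge (10,14)–(6,21): clear
  edge (6,21)–(5,21): clear
  edge (5,21)–(2,18): clear
  midpoint (37/2,11) outside
  → clear
Obstacle 2 [(14,3) (24,5) (24,11)]:
  edge (14,3)–(24,5): clear
  edge (24,5)–(24,11): clear
  edge (24,11)–(14,3): clear
  midpoint (37/2,11) outside
  → clear
Obstacle 3 [(0,11) (1,6) (6,1) (9,10)]:
  edge (0,11)–(1,6): clear
  edge (1,6)–(6,1): clear
  edge (6,1)–(9,10): clear
  edge (9,10)–(0,11): clear
  midpoint (37/2,11) outside
  → clear

FREE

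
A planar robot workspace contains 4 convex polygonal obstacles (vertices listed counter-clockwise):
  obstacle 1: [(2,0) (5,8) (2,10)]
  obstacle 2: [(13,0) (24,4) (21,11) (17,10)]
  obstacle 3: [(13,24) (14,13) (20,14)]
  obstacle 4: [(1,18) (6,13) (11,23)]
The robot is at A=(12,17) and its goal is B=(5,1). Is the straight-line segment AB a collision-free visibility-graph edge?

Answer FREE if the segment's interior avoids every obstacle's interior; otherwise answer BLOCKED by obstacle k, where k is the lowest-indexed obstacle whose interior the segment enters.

FREE

Obstacle 1 [(2,0) (5,8) (2,10)]:
  edge (2,0)–(5,8): clear
  edge (5,8)–(2,10): clear
  edge (2,10)–(2,0): clear
  midpoint (17/2,9) outside
  → clear
Obstacle 2 [(13,0) (24,4) (21,11) (17,10)]:
  edge (13,0)–(24,4): clear
  edge (24,4)–(21,11): clear
  edge (21,11)–(17,10): clear
  edge (17,10)–(13,0): clear
  midpoint (17/2,9) outside
  → clear
Obstacle 3 [(13,24) (14,13) (20,14)]:
  edge (13,24)–(14,13): clear
  edge (14,13)–(20,14): clear
  edge (20,14)–(13,24): clear
  midpoint (17/2,9) outside
  → clear
Obstacle 4 [(1,18) (6,13) (11,23)]:
  edge (1,18)–(6,13): clear
  edge (6,13)–(11,23): clear
  edge (11,23)–(1,18): clear
  midpoint (17/2,9) outside
  → clear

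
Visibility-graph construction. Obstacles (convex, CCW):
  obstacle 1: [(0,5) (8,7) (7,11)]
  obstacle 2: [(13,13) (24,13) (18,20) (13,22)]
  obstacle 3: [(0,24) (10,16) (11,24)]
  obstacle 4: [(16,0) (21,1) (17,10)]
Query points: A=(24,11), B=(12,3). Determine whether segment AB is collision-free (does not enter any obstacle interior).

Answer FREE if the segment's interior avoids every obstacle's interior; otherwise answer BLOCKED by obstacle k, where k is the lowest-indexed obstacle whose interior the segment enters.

BLOCKED by obstacle 4

Obstacle 1 [(0,5) (8,7) (7,11)]:
  edge (0,5)–(8,7): clear
  edge (8,7)–(7,11): clear
  edge (7,11)–(0,5): clear
  midpoint (18,7) outside
  → clear
Obstacle 2 [(13,13) (24,13) (18,20) (13,22)]:
  edge (13,13)–(24,13): clear
  edge (24,13)–(18,20): clear
  edge (18,20)–(13,22): clear
  edge (13,22)–(13,13): clear
  midpoint (18,7) outside
  → clear
Obstacle 3 [(0,24) (10,16) (11,24)]:
  edge (0,24)–(10,16): clear
  edge (10,16)–(11,24): clear
  edge (11,24)–(0,24): clear
  midpoint (18,7) outside
  → clear
Obstacle 4 [(16,0) (21,1) (17,10)]:
  edge (16,0)–(21,1): clear
  edge (21,1)–(17,10): crosses AB
  edge (17,10)–(16,0): crosses AB
  → BLOCKED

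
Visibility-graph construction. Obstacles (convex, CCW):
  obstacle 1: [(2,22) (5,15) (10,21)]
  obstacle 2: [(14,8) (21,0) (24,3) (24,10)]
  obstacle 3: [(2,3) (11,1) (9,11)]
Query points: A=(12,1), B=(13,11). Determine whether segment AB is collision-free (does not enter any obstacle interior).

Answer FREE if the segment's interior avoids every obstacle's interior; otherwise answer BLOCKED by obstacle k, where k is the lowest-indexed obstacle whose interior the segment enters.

Obstacle 1 [(2,22) (5,15) (10,21)]:
  edge (2,22)–(5,15): clear
  edge (5,15)–(10,21): clear
  edge (10,21)–(2,22): clear
  midpoint (25/2,6) outside
  → clear
Obstacle 2 [(14,8) (21,0) (24,3) (24,10)]:
  edge (14,8)–(21,0): clear
  edge (21,0)–(24,3): clear
  edge (24,3)–(24,10): clear
  edge (24,10)–(14,8): clear
  midpoint (25/2,6) outside
  → clear
Obstacle 3 [(2,3) (11,1) (9,11)]:
  edge (2,3)–(11,1): clear
  edge (11,1)–(9,11): clear
  edge (9,11)–(2,3): clear
  midpoint (25/2,6) outside
  → clear

FREE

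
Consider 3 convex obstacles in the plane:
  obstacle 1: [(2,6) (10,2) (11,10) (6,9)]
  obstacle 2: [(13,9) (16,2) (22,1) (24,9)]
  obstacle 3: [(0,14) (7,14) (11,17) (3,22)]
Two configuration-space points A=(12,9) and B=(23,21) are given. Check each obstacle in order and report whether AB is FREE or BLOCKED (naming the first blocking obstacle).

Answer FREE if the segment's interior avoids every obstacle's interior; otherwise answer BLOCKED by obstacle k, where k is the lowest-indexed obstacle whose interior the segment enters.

Obstacle 1 [(2,6) (10,2) (11,10) (6,9)]:
  edge (2,6)–(10,2): clear
  edge (10,2)–(11,10): clear
  edge (11,10)–(6,9): clear
  edge (6,9)–(2,6): clear
  midpoint (35/2,15) outside
  → clear
Obstacle 2 [(13,9) (16,2) (22,1) (24,9)]:
  edge (13,9)–(16,2): clear
  edge (16,2)–(22,1): clear
  edge (22,1)–(24,9): clear
  edge (24,9)–(13,9): clear
  midpoint (35/2,15) outside
  → clear
Obstacle 3 [(0,14) (7,14) (11,17) (3,22)]:
  edge (0,14)–(7,14): clear
  edge (7,14)–(11,17): clear
  edge (11,17)–(3,22): clear
  edge (3,22)–(0,14): clear
  midpoint (35/2,15) outside
  → clear

FREE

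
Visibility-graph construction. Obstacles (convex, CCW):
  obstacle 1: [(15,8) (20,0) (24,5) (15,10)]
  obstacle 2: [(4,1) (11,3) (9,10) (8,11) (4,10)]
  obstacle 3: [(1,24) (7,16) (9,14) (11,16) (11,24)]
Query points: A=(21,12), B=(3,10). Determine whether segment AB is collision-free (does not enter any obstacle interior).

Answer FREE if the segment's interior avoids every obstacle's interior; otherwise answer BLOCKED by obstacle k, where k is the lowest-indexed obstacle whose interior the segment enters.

BLOCKED by obstacle 2

Obstacle 1 [(15,8) (20,0) (24,5) (15,10)]:
  edge (15,8)–(20,0): clear
  edge (20,0)–(24,5): clear
  edge (24,5)–(15,10): clear
  edge (15,10)–(15,8): clear
  midpoint (12,11) outside
  → clear
Obstacle 2 [(4,1) (11,3) (9,10) (8,11) (4,10)]:
  edge (4,1)–(11,3): clear
  edge (11,3)–(9,10): clear
  edge (9,10)–(8,11): crosses AB
  edge (8,11)–(4,10): crosses AB
  edge (4,10)–(4,1): clear
  → BLOCKED
Obstacle 3 [(1,24) (7,16) (9,14) (11,16) (11,24)]:
  edge (1,24)–(7,16): clear
  edge (7,16)–(9,14): clear
  edge (9,14)–(11,16): clear
  edge (11,16)–(11,24): clear
  edge (11,24)–(1,24): clear
  midpoint (12,11) outside
  → clear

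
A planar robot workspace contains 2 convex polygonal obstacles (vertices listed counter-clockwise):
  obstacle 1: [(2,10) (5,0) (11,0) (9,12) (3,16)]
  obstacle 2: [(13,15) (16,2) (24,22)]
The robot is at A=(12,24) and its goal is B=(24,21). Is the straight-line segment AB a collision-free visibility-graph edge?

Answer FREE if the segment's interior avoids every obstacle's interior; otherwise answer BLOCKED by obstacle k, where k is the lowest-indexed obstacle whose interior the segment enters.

BLOCKED by obstacle 2

Obstacle 1 [(2,10) (5,0) (11,0) (9,12) (3,16)]:
  edge (2,10)–(5,0): clear
  edge (5,0)–(11,0): clear
  edge (11,0)–(9,12): clear
  edge (9,12)–(3,16): clear
  edge (3,16)–(2,10): clear
  midpoint (18,45/2) outside
  → clear
Obstacle 2 [(13,15) (16,2) (24,22)]:
  edge (13,15)–(16,2): clear
  edge (16,2)–(24,22): crosses AB
  edge (24,22)–(13,15): crosses AB
  → BLOCKED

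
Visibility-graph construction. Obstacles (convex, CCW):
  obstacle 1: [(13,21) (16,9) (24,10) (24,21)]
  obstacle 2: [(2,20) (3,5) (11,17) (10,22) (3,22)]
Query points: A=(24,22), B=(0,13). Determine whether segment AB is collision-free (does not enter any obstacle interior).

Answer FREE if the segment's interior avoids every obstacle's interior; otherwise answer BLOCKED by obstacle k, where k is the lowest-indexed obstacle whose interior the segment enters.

Obstacle 1 [(13,21) (16,9) (24,10) (24,21)]:
  edge (13,21)–(16,9): crosses AB
  edge (16,9)–(24,10): clear
  edge (24,10)–(24,21): clear
  edge (24,21)–(13,21): crosses AB
  → BLOCKED
Obstacle 2 [(2,20) (3,5) (11,17) (10,22) (3,22)]:
  edge (2,20)–(3,5): crosses AB
  edge (3,5)–(11,17): clear
  edge (11,17)–(10,22): crosses AB
  edge (10,22)–(3,22): clear
  edge (3,22)–(2,20): clear
  → BLOCKED

BLOCKED by obstacle 1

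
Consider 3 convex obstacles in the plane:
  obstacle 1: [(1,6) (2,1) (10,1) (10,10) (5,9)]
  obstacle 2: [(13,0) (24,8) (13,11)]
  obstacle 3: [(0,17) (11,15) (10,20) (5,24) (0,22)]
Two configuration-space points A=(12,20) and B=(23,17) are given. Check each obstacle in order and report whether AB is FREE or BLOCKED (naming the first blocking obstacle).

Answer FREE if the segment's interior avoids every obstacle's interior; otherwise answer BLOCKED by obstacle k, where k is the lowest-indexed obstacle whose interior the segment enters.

FREE

Obstacle 1 [(1,6) (2,1) (10,1) (10,10) (5,9)]:
  edge (1,6)–(2,1): clear
  edge (2,1)–(10,1): clear
  edge (10,1)–(10,10): clear
  edge (10,10)–(5,9): clear
  edge (5,9)–(1,6): clear
  midpoint (35/2,37/2) outside
  → clear
Obstacle 2 [(13,0) (24,8) (13,11)]:
  edge (13,0)–(24,8): clear
  edge (24,8)–(13,11): clear
  edge (13,11)–(13,0): clear
  midpoint (35/2,37/2) outside
  → clear
Obstacle 3 [(0,17) (11,15) (10,20) (5,24) (0,22)]:
  edge (0,17)–(11,15): clear
  edge (11,15)–(10,20): clear
  edge (10,20)–(5,24): clear
  edge (5,24)–(0,22): clear
  edge (0,22)–(0,17): clear
  midpoint (35/2,37/2) outside
  → clear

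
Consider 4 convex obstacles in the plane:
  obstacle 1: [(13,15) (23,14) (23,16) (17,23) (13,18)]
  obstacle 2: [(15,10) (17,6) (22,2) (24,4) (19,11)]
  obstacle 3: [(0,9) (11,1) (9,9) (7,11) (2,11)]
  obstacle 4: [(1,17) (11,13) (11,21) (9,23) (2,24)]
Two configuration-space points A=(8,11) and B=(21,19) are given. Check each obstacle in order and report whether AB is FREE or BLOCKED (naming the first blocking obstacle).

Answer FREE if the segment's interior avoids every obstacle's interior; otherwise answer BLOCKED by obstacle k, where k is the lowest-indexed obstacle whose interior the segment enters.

Obstacle 1 [(13,15) (23,14) (23,16) (17,23) (13,18)]:
  edge (13,15)–(23,14): crosses AB
  edge (23,14)–(23,16): clear
  edge (23,16)–(17,23): crosses AB
  edge (17,23)–(13,18): clear
  edge (13,18)–(13,15): clear
  → BLOCKED
Obstacle 2 [(15,10) (17,6) (22,2) (24,4) (19,11)]:
  edge (15,10)–(17,6): clear
  edge (17,6)–(22,2): clear
  edge (22,2)–(24,4): clear
  edge (24,4)–(19,11): clear
  edge (19,11)–(15,10): clear
  midpoint (29/2,15) outside
  → clear
Obstacle 3 [(0,9) (11,1) (9,9) (7,11) (2,11)]:
  edge (0,9)–(11,1): clear
  edge (11,1)–(9,9): clear
  edge (9,9)–(7,11): clear
  edge (7,11)–(2,11): clear
  edge (2,11)–(0,9): clear
  midpoint (29/2,15) outside
  → clear
Obstacle 4 [(1,17) (11,13) (11,21) (9,23) (2,24)]:
  edge (1,17)–(11,13): clear
  edge (11,13)–(11,21): clear
  edge (11,21)–(9,23): clear
  edge (9,23)–(2,24): clear
  edge (2,24)–(1,17): clear
  midpoint (29/2,15) outside
  → clear

BLOCKED by obstacle 1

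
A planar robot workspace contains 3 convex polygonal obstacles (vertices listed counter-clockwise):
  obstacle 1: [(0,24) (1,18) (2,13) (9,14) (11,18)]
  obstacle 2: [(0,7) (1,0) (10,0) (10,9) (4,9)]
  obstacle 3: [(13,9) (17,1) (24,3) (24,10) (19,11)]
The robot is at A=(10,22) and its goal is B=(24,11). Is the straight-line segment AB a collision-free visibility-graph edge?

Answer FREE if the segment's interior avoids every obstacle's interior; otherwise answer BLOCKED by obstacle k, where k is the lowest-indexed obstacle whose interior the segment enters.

Obstacle 1 [(0,24) (1,18) (2,13) (9,14) (11,18)]:
  edge (0,24)–(1,18): clear
  edge (1,18)–(2,13): clear
  edge (2,13)–(9,14): clear
  edge (9,14)–(11,18): clear
  edge (11,18)–(0,24): clear
  midpoint (17,33/2) outside
  → clear
Obstacle 2 [(0,7) (1,0) (10,0) (10,9) (4,9)]:
  edge (0,7)–(1,0): clear
  edge (1,0)–(10,0): clear
  edge (10,0)–(10,9): clear
  edge (10,9)–(4,9): clear
  edge (4,9)–(0,7): clear
  midpoint (17,33/2) outside
  → clear
Obstacle 3 [(13,9) (17,1) (24,3) (24,10) (19,11)]:
  edge (13,9)–(17,1): clear
  edge (17,1)–(24,3): clear
  edge (24,3)–(24,10): clear
  edge (24,10)–(19,11): clear
  edge (19,11)–(13,9): clear
  midpoint (17,33/2) outside
  → clear

FREE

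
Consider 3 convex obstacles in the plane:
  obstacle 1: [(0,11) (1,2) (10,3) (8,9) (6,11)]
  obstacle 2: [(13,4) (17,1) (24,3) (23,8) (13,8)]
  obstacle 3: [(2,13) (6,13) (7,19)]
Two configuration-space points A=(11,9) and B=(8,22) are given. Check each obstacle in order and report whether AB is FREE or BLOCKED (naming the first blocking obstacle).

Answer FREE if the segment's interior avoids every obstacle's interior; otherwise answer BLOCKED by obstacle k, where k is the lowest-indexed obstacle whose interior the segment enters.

Obstacle 1 [(0,11) (1,2) (10,3) (8,9) (6,11)]:
  edge (0,11)–(1,2): clear
  edge (1,2)–(10,3): clear
  edge (10,3)–(8,9): clear
  edge (8,9)–(6,11): clear
  edge (6,11)–(0,11): clear
  midpoint (19/2,31/2) outside
  → clear
Obstacle 2 [(13,4) (17,1) (24,3) (23,8) (13,8)]:
  edge (13,4)–(17,1): clear
  edge (17,1)–(24,3): clear
  edge (24,3)–(23,8): clear
  edge (23,8)–(13,8): clear
  edge (13,8)–(13,4): clear
  midpoint (19/2,31/2) outside
  → clear
Obstacle 3 [(2,13) (6,13) (7,19)]:
  edge (2,13)–(6,13): clear
  edge (6,13)–(7,19): clear
  edge (7,19)–(2,13): clear
  midpoint (19/2,31/2) outside
  → clear

FREE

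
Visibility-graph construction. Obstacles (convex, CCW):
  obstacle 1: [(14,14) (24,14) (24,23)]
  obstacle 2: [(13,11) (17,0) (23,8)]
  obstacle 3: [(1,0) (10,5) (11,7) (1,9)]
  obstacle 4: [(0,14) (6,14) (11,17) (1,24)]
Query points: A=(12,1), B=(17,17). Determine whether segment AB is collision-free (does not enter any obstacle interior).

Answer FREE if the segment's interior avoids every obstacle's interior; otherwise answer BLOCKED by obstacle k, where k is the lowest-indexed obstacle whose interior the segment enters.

Obstacle 1 [(14,14) (24,14) (24,23)]:
  edge (14,14)–(24,14): crosses AB
  edge (24,14)–(24,23): clear
  edge (24,23)–(14,14): crosses AB
  → BLOCKED
Obstacle 2 [(13,11) (17,0) (23,8)]:
  edge (13,11)–(17,0): crosses AB
  edge (17,0)–(23,8): clear
  edge (23,8)–(13,11): crosses AB
  → BLOCKED
Obstacle 3 [(1,0) (10,5) (11,7) (1,9)]:
  edge (1,0)–(10,5): clear
  edge (10,5)–(11,7): clear
  edge (11,7)–(1,9): clear
  edge (1,9)–(1,0): clear
  midpoint (29/2,9) outside
  → clear
Obstacle 4 [(0,14) (6,14) (11,17) (1,24)]:
  edge (0,14)–(6,14): clear
  edge (6,14)–(11,17): clear
  edge (11,17)–(1,24): clear
  edge (1,24)–(0,14): clear
  midpoint (29/2,9) outside
  → clear

BLOCKED by obstacle 1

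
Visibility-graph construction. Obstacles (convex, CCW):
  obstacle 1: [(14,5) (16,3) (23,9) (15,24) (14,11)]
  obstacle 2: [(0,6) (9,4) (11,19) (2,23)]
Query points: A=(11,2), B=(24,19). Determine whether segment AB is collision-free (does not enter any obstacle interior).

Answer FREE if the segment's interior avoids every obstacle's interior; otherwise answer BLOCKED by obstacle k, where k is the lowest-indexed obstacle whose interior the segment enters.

BLOCKED by obstacle 1

Obstacle 1 [(14,5) (16,3) (23,9) (15,24) (14,11)]:
  edge (14,5)–(16,3): clear
  edge (16,3)–(23,9): clear
  edge (23,9)–(15,24): crosses AB
  edge (15,24)–(14,11): clear
  edge (14,11)–(14,5): crosses AB
  → BLOCKED
Obstacle 2 [(0,6) (9,4) (11,19) (2,23)]:
  edge (0,6)–(9,4): clear
  edge (9,4)–(11,19): clear
  edge (11,19)–(2,23): clear
  edge (2,23)–(0,6): clear
  midpoint (35/2,21/2) outside
  → clear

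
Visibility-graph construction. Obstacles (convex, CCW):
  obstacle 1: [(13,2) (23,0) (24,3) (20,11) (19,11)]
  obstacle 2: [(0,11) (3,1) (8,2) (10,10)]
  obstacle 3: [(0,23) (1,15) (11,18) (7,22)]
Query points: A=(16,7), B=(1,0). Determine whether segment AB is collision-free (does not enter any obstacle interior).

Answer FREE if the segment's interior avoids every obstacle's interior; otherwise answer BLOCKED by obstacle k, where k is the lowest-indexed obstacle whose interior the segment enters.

Obstacle 1 [(13,2) (23,0) (24,3) (20,11) (19,11)]:
  edge (13,2)–(23,0): clear
  edge (23,0)–(24,3): clear
  edge (24,3)–(20,11): clear
  edge (20,11)–(19,11): clear
  edge (19,11)–(13,2): clear
  midpoint (17/2,7/2) outside
  → clear
Obstacle 2 [(0,11) (3,1) (8,2) (10,10)]:
  edge (0,11)–(3,1): clear
  edge (3,1)–(8,2): crosses AB
  edge (8,2)–(10,10): crosses AB
  edge (10,10)–(0,11): clear
  → BLOCKED
Obstacle 3 [(0,23) (1,15) (11,18) (7,22)]:
  edge (0,23)–(1,15): clear
  edge (1,15)–(11,18): clear
  edge (11,18)–(7,22): clear
  edge (7,22)–(0,23): clear
  midpoint (17/2,7/2) outside
  → clear

BLOCKED by obstacle 2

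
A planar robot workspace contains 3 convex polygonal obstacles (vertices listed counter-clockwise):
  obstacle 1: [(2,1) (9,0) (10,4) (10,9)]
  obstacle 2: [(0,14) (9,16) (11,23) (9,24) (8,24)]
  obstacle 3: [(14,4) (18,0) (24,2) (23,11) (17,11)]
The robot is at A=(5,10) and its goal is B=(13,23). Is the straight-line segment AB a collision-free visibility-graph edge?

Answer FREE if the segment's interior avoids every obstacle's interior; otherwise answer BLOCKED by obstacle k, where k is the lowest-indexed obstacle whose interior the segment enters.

BLOCKED by obstacle 2

Obstacle 1 [(2,1) (9,0) (10,4) (10,9)]:
  edge (2,1)–(9,0): clear
  edge (9,0)–(10,4): clear
  edge (10,4)–(10,9): clear
  edge (10,9)–(2,1): clear
  midpoint (9,33/2) outside
  → clear
Obstacle 2 [(0,14) (9,16) (11,23) (9,24) (8,24)]:
  edge (0,14)–(9,16): crosses AB
  edge (9,16)–(11,23): crosses AB
  edge (11,23)–(9,24): clear
  edge (9,24)–(8,24): clear
  edge (8,24)–(0,14): clear
  → BLOCKED
Obstacle 3 [(14,4) (18,0) (24,2) (23,11) (17,11)]:
  edge (14,4)–(18,0): clear
  edge (18,0)–(24,2): clear
  edge (24,2)–(23,11): clear
  edge (23,11)–(17,11): clear
  edge (17,11)–(14,4): clear
  midpoint (9,33/2) outside
  → clear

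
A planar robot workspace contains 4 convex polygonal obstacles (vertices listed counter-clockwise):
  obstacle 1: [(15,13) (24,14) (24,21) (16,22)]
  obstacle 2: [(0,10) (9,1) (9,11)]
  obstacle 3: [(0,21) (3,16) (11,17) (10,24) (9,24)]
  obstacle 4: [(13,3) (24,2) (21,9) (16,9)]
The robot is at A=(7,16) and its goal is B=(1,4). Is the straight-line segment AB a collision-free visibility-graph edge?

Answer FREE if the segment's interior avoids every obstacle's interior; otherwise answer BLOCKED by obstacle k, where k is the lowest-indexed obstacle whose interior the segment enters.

Obstacle 1 [(15,13) (24,14) (24,21) (16,22)]:
  edge (15,13)–(24,14): clear
  edge (24,14)–(24,21): clear
  edge (24,21)–(16,22): clear
  edge (16,22)–(15,13): clear
  midpoint (4,10) outside
  → clear
Obstacle 2 [(0,10) (9,1) (9,11)]:
  edge (0,10)–(9,1): crosses AB
  edge (9,1)–(9,11): clear
  edge (9,11)–(0,10): crosses AB
  → BLOCKED
Obstacle 3 [(0,21) (3,16) (11,17) (10,24) (9,24)]:
  edge (0,21)–(3,16): clear
  edge (3,16)–(11,17): clear
  edge (11,17)–(10,24): clear
  edge (10,24)–(9,24): clear
  edge (9,24)–(0,21): clear
  midpoint (4,10) outside
  → clear
Obstacle 4 [(13,3) (24,2) (21,9) (16,9)]:
  edge (13,3)–(24,2): clear
  edge (24,2)–(21,9): clear
  edge (21,9)–(16,9): clear
  edge (16,9)–(13,3): clear
  midpoint (4,10) outside
  → clear

BLOCKED by obstacle 2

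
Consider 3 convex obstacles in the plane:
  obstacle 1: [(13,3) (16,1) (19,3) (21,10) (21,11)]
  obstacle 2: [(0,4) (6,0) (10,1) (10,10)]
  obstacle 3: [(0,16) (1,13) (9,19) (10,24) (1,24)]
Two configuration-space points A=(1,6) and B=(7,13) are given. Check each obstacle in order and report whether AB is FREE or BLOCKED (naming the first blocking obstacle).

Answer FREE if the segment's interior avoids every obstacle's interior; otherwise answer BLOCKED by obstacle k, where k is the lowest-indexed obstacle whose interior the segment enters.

FREE

Obstacle 1 [(13,3) (16,1) (19,3) (21,10) (21,11)]:
  edge (13,3)–(16,1): clear
  edge (16,1)–(19,3): clear
  edge (19,3)–(21,10): clear
  edge (21,10)–(21,11): clear
  edge (21,11)–(13,3): clear
  midpoint (4,19/2) outside
  → clear
Obstacle 2 [(0,4) (6,0) (10,1) (10,10)]:
  edge (0,4)–(6,0): clear
  edge (6,0)–(10,1): clear
  edge (10,1)–(10,10): clear
  edge (10,10)–(0,4): clear
  midpoint (4,19/2) outside
  → clear
Obstacle 3 [(0,16) (1,13) (9,19) (10,24) (1,24)]:
  edge (0,16)–(1,13): clear
  edge (1,13)–(9,19): clear
  edge (9,19)–(10,24): clear
  edge (10,24)–(1,24): clear
  edge (1,24)–(0,16): clear
  midpoint (4,19/2) outside
  → clear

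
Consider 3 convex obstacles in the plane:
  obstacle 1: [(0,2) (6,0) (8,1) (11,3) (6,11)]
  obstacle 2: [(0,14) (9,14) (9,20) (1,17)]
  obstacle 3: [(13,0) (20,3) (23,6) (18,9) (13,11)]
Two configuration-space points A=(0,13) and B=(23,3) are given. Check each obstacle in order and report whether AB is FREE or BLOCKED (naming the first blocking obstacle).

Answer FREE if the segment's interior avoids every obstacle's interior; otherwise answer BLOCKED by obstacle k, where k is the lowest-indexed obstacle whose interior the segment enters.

Obstacle 1 [(0,2) (6,0) (8,1) (11,3) (6,11)]:
  edge (0,2)–(6,0): clear
  edge (6,0)–(8,1): clear
  edge (8,1)–(11,3): clear
  edge (11,3)–(6,11): crosses AB
  edge (6,11)–(0,2): crosses AB
  → BLOCKED
Obstacle 2 [(0,14) (9,14) (9,20) (1,17)]:
  edge (0,14)–(9,14): clear
  edge (9,14)–(9,20): clear
  edge (9,20)–(1,17): clear
  edge (1,17)–(0,14): clear
  midpoint (23/2,8) outside
  → clear
Obstacle 3 [(13,0) (20,3) (23,6) (18,9) (13,11)]:
  edge (13,0)–(20,3): clear
  edge (20,3)–(23,6): crosses AB
  edge (23,6)–(18,9): clear
  edge (18,9)–(13,11): clear
  edge (13,11)–(13,0): crosses AB
  → BLOCKED

BLOCKED by obstacle 1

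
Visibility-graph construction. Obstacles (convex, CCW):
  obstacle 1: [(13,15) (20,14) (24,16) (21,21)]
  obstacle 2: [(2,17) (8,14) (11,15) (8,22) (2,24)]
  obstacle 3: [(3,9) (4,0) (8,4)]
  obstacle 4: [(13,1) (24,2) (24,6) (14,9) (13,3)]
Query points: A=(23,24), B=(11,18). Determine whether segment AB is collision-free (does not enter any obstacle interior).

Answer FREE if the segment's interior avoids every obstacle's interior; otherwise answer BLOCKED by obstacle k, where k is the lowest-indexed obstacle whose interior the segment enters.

Obstacle 1 [(13,15) (20,14) (24,16) (21,21)]:
  edge (13,15)–(20,14): clear
  edge (20,14)–(24,16): clear
  edge (24,16)–(21,21): clear
  edge (21,21)–(13,15): clear
  midpoint (17,21) outside
  → clear
Obstacle 2 [(2,17) (8,14) (11,15) (8,22) (2,24)]:
  edge (2,17)–(8,14): clear
  edge (8,14)–(11,15): clear
  edge (11,15)–(8,22): clear
  edge (8,22)–(2,24): clear
  edge (2,24)–(2,17): clear
  midpoint (17,21) outside
  → clear
Obstacle 3 [(3,9) (4,0) (8,4)]:
  edge (3,9)–(4,0): clear
  edge (4,0)–(8,4): clear
  edge (8,4)–(3,9): clear
  midpoint (17,21) outside
  → clear
Obstacle 4 [(13,1) (24,2) (24,6) (14,9) (13,3)]:
  edge (13,1)–(24,2): clear
  edge (24,2)–(24,6): clear
  edge (24,6)–(14,9): clear
  edge (14,9)–(13,3): clear
  edge (13,3)–(13,1): clear
  midpoint (17,21) outside
  → clear

FREE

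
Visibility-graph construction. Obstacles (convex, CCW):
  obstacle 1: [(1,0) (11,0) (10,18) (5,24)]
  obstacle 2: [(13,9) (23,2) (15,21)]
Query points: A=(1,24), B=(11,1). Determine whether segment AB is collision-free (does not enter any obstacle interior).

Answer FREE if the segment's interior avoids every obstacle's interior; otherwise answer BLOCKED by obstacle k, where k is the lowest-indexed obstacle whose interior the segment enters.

Obstacle 1 [(1,0) (11,0) (10,18) (5,24)]:
  edge (1,0)–(11,0): clear
  edge (11,0)–(10,18): crosses AB
  edge (10,18)–(5,24): clear
  edge (5,24)–(1,0): crosses AB
  → BLOCKED
Obstacle 2 [(13,9) (23,2) (15,21)]:
  edge (13,9)–(23,2): clear
  edge (23,2)–(15,21): clear
  edge (15,21)–(13,9): clear
  midpoint (6,25/2) outside
  → clear

BLOCKED by obstacle 1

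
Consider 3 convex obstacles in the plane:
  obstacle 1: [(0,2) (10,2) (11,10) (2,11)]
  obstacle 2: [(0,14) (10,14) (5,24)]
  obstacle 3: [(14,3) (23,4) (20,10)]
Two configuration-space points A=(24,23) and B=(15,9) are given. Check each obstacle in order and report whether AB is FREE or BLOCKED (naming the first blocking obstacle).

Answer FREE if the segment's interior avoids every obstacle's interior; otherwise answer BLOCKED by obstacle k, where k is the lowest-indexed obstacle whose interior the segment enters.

Obstacle 1 [(0,2) (10,2) (11,10) (2,11)]:
  edge (0,2)–(10,2): clear
  edge (10,2)–(11,10): clear
  edge (11,10)–(2,11): clear
  edge (2,11)–(0,2): clear
  midpoint (39/2,16) outside
  → clear
Obstacle 2 [(0,14) (10,14) (5,24)]:
  edge (0,14)–(10,14): clear
  edge (10,14)–(5,24): clear
  edge (5,24)–(0,14): clear
  midpoint (39/2,16) outside
  → clear
Obstacle 3 [(14,3) (23,4) (20,10)]:
  edge (14,3)–(23,4): clear
  edge (23,4)–(20,10): clear
  edge (20,10)–(14,3): clear
  midpoint (39/2,16) outside
  → clear

FREE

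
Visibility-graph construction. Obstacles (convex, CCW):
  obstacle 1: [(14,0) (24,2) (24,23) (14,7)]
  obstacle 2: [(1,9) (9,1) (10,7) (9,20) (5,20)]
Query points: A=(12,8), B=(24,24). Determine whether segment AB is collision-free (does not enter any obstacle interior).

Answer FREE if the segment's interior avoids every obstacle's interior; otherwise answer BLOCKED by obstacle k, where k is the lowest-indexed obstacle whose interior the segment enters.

Obstacle 1 [(14,0) (24,2) (24,23) (14,7)]:
  edge (14,0)–(24,2): clear
  edge (24,2)–(24,23): clear
  edge (24,23)–(14,7): clear
  edge (14,7)–(14,0): clear
  midpoint (18,16) outside
  → clear
Obstacle 2 [(1,9) (9,1) (10,7) (9,20) (5,20)]:
  edge (1,9)–(9,1): clear
  edge (9,1)–(10,7): clear
  edge (10,7)–(9,20): clear
  edge (9,20)–(5,20): clear
  edge (5,20)–(1,9): clear
  midpoint (18,16) outside
  → clear

FREE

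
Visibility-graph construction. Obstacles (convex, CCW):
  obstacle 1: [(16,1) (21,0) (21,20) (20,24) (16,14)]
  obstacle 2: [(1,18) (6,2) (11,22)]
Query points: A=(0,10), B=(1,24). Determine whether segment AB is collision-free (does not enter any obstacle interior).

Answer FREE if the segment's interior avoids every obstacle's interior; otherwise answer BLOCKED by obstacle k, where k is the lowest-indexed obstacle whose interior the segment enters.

FREE

Obstacle 1 [(16,1) (21,0) (21,20) (20,24) (16,14)]:
  edge (16,1)–(21,0): clear
  edge (21,0)–(21,20): clear
  edge (21,20)–(20,24): clear
  edge (20,24)–(16,14): clear
  edge (16,14)–(16,1): clear
  midpoint (1/2,17) outside
  → clear
Obstacle 2 [(1,18) (6,2) (11,22)]:
  edge (1,18)–(6,2): clear
  edge (6,2)–(11,22): clear
  edge (11,22)–(1,18): clear
  midpoint (1/2,17) outside
  → clear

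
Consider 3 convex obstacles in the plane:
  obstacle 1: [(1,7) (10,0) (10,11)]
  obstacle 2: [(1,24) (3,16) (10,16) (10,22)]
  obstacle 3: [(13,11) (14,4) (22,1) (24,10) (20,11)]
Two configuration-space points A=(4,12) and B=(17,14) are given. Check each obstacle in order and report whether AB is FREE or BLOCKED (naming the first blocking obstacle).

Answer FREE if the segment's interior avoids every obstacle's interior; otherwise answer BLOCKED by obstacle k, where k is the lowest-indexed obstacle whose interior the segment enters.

Obstacle 1 [(1,7) (10,0) (10,11)]:
  edge (1,7)–(10,0): clear
  edge (10,0)–(10,11): clear
  edge (10,11)–(1,7): clear
  midpoint (21/2,13) outside
  → clear
Obstacle 2 [(1,24) (3,16) (10,16) (10,22)]:
  edge (1,24)–(3,16): clear
  edge (3,16)–(10,16): clear
  edge (10,16)–(10,22): clear
  edge (10,22)–(1,24): clear
  midpoint (21/2,13) outside
  → clear
Obstacle 3 [(13,11) (14,4) (22,1) (24,10) (20,11)]:
  edge (13,11)–(14,4): clear
  edge (14,4)–(22,1): clear
  edge (22,1)–(24,10): clear
  edge (24,10)–(20,11): clear
  edge (20,11)–(13,11): clear
  midpoint (21/2,13) outside
  → clear

FREE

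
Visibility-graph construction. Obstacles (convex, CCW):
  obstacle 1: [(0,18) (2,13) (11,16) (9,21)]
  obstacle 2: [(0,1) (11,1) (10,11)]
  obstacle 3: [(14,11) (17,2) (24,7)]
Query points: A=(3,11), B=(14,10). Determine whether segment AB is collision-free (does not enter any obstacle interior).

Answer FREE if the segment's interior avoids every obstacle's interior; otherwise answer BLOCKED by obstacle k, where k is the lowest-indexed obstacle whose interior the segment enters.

BLOCKED by obstacle 2

Obstacle 1 [(0,18) (2,13) (11,16) (9,21)]:
  edge (0,18)–(2,13): clear
  edge (2,13)–(11,16): clear
  edge (11,16)–(9,21): clear
  edge (9,21)–(0,18): clear
  midpoint (17/2,21/2) outside
  → clear
Obstacle 2 [(0,1) (11,1) (10,11)]:
  edge (0,1)–(11,1): clear
  edge (11,1)–(10,11): crosses AB
  edge (10,11)–(0,1): crosses AB
  → BLOCKED
Obstacle 3 [(14,11) (17,2) (24,7)]:
  edge (14,11)–(17,2): clear
  edge (17,2)–(24,7): clear
  edge (24,7)–(14,11): clear
  midpoint (17/2,21/2) outside
  → clear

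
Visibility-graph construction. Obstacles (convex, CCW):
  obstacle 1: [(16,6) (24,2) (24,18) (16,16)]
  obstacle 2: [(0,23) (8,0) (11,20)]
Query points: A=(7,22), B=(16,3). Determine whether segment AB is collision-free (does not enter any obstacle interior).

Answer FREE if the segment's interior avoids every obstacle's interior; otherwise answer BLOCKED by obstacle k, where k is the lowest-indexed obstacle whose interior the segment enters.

BLOCKED by obstacle 2

Obstacle 1 [(16,6) (24,2) (24,18) (16,16)]:
  edge (16,6)–(24,2): clear
  edge (24,2)–(24,18): clear
  edge (24,18)–(16,16): clear
  edge (16,16)–(16,6): clear
  midpoint (23/2,25/2) outside
  → clear
Obstacle 2 [(0,23) (8,0) (11,20)]:
  edge (0,23)–(8,0): clear
  edge (8,0)–(11,20): crosses AB
  edge (11,20)–(0,23): crosses AB
  → BLOCKED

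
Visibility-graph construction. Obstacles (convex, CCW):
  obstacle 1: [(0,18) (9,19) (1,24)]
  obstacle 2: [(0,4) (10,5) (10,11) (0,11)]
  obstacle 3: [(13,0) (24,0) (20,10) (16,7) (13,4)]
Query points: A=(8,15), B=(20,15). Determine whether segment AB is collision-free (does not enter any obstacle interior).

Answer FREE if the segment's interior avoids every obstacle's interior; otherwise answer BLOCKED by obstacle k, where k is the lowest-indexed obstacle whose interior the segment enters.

FREE

Obstacle 1 [(0,18) (9,19) (1,24)]:
  edge (0,18)–(9,19): clear
  edge (9,19)–(1,24): clear
  edge (1,24)–(0,18): clear
  midpoint (14,15) outside
  → clear
Obstacle 2 [(0,4) (10,5) (10,11) (0,11)]:
  edge (0,4)–(10,5): clear
  edge (10,5)–(10,11): clear
  edge (10,11)–(0,11): clear
  edge (0,11)–(0,4): clear
  midpoint (14,15) outside
  → clear
Obstacle 3 [(13,0) (24,0) (20,10) (16,7) (13,4)]:
  edge (13,0)–(24,0): clear
  edge (24,0)–(20,10): clear
  edge (20,10)–(16,7): clear
  edge (16,7)–(13,4): clear
  edge (13,4)–(13,0): clear
  midpoint (14,15) outside
  → clear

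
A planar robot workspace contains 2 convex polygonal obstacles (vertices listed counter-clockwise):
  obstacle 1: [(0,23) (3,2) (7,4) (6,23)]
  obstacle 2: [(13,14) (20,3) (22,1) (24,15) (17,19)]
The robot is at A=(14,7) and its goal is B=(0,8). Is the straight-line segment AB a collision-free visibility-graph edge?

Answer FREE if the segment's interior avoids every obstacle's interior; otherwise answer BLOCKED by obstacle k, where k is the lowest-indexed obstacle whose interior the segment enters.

BLOCKED by obstacle 1

Obstacle 1 [(0,23) (3,2) (7,4) (6,23)]:
  edge (0,23)–(3,2): crosses AB
  edge (3,2)–(7,4): clear
  edge (7,4)–(6,23): crosses AB
  edge (6,23)–(0,23): clear
  → BLOCKED
Obstacle 2 [(13,14) (20,3) (22,1) (24,15) (17,19)]:
  edge (13,14)–(20,3): clear
  edge (20,3)–(22,1): clear
  edge (22,1)–(24,15): clear
  edge (24,15)–(17,19): clear
  edge (17,19)–(13,14): clear
  midpoint (7,15/2) outside
  → clear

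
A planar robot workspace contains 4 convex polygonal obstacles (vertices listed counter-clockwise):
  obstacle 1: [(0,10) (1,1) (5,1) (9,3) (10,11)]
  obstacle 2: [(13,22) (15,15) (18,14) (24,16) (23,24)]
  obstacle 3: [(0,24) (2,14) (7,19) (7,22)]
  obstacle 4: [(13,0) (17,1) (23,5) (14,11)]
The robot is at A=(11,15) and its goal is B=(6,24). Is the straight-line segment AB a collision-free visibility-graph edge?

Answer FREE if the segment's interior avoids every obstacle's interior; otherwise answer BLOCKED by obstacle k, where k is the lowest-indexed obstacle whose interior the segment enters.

Obstacle 1 [(0,10) (1,1) (5,1) (9,3) (10,11)]:
  edge (0,10)–(1,1): clear
  edge (1,1)–(5,1): clear
  edge (5,1)–(9,3): clear
  edge (9,3)–(10,11): clear
  edge (10,11)–(0,10): clear
  midpoint (17/2,39/2) outside
  → clear
Obstacle 2 [(13,22) (15,15) (18,14) (24,16) (23,24)]:
  edge (13,22)–(15,15): clear
  edge (15,15)–(18,14): clear
  edge (18,14)–(24,16): clear
  edge (24,16)–(23,24): clear
  edge (23,24)–(13,22): clear
  midpoint (17/2,39/2) outside
  → clear
Obstacle 3 [(0,24) (2,14) (7,19) (7,22)]:
  edge (0,24)–(2,14): clear
  edge (2,14)–(7,19): clear
  edge (7,19)–(7,22): clear
  edge (7,22)–(0,24): clear
  midpoint (17/2,39/2) outside
  → clear
Obstacle 4 [(13,0) (17,1) (23,5) (14,11)]:
  edge (13,0)–(17,1): clear
  edge (17,1)–(23,5): clear
  edge (23,5)–(14,11): clear
  edge (14,11)–(13,0): clear
  midpoint (17/2,39/2) outside
  → clear

FREE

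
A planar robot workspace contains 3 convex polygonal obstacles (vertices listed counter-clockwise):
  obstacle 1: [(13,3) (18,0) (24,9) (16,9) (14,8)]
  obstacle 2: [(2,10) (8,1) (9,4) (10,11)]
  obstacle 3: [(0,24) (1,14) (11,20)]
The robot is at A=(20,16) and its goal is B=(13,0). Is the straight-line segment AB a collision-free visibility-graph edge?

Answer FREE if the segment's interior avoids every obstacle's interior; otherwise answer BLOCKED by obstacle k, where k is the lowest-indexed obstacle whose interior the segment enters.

Obstacle 1 [(13,3) (18,0) (24,9) (16,9) (14,8)]:
  edge (13,3)–(18,0): crosses AB
  edge (18,0)–(24,9): clear
  edge (24,9)–(16,9): crosses AB
  edge (16,9)–(14,8): clear
  edge (14,8)–(13,3): clear
  → BLOCKED
Obstacle 2 [(2,10) (8,1) (9,4) (10,11)]:
  edge (2,10)–(8,1): clear
  edge (8,1)–(9,4): clear
  edge (9,4)–(10,11): clear
  edge (10,11)–(2,10): clear
  midpoint (33/2,8) outside
  → clear
Obstacle 3 [(0,24) (1,14) (11,20)]:
  edge (0,24)–(1,14): clear
  edge (1,14)–(11,20): clear
  edge (11,20)–(0,24): clear
  midpoint (33/2,8) outside
  → clear

BLOCKED by obstacle 1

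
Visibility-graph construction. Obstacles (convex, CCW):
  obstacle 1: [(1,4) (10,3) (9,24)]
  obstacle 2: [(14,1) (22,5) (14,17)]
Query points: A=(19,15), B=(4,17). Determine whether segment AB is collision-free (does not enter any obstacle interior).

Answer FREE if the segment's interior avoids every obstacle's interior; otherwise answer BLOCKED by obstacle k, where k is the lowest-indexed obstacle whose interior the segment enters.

Obstacle 1 [(1,4) (10,3) (9,24)]:
  edge (1,4)–(10,3): clear
  edge (10,3)–(9,24): crosses AB
  edge (9,24)–(1,4): crosses AB
  → BLOCKED
Obstacle 2 [(14,1) (22,5) (14,17)]:
  edge (14,1)–(22,5): clear
  edge (22,5)–(14,17): crosses AB
  edge (14,17)–(14,1): crosses AB
  → BLOCKED

BLOCKED by obstacle 1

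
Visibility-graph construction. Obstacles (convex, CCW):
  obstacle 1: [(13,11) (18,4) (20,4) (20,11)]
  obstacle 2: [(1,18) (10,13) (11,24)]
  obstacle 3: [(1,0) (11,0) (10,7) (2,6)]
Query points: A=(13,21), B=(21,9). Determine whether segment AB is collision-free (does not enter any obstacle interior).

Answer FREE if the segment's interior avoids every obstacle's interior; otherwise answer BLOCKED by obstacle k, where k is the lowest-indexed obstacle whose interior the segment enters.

BLOCKED by obstacle 1

Obstacle 1 [(13,11) (18,4) (20,4) (20,11)]:
  edge (13,11)–(18,4): clear
  edge (18,4)–(20,4): clear
  edge (20,4)–(20,11): crosses AB
  edge (20,11)–(13,11): crosses AB
  → BLOCKED
Obstacle 2 [(1,18) (10,13) (11,24)]:
  edge (1,18)–(10,13): clear
  edge (10,13)–(11,24): clear
  edge (11,24)–(1,18): clear
  midpoint (17,15) outside
  → clear
Obstacle 3 [(1,0) (11,0) (10,7) (2,6)]:
  edge (1,0)–(11,0): clear
  edge (11,0)–(10,7): clear
  edge (10,7)–(2,6): clear
  edge (2,6)–(1,0): clear
  midpoint (17,15) outside
  → clear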